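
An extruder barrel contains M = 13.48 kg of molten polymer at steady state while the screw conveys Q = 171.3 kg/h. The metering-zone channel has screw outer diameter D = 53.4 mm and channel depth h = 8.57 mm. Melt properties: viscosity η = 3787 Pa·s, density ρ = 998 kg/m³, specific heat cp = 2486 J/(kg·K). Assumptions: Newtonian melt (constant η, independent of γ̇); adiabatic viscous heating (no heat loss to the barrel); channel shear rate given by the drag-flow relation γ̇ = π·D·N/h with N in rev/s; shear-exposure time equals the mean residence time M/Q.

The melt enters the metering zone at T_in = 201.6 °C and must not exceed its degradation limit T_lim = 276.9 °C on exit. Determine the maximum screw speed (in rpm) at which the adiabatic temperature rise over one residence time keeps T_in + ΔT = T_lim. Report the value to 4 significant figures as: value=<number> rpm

value=40.45 rpm

Convert throughput: Q = 171.3 kg/h = 171.3/3600 = 0.0475833 kg/s
t_res = M / Q_s = 13.48 / 0.0475833 = 283.292 s
Geometry in SI: D = 53.4 mm → 0.0534 m, h = 8.57 mm → 0.00857 m
Allowable rise: ΔT_a = T_lim − T_in = 276.9 − 201.6 = 75.3 K
γ̇_max² = ΔT_a·ρ·cp / (η·t_res) = [75.3 × 998 × 2486] / [3787 × 283.292] = 174.139 s⁻²
γ̇_max = √174.139 = 13.1962 s⁻¹
Solve γ̇ = πDN/h for N: N_max = γ̇_max·h/(π·D) = 13.1962 × 0.00857 / (π × 0.0534) = 0.674121 rev/s = 40.4473 rpm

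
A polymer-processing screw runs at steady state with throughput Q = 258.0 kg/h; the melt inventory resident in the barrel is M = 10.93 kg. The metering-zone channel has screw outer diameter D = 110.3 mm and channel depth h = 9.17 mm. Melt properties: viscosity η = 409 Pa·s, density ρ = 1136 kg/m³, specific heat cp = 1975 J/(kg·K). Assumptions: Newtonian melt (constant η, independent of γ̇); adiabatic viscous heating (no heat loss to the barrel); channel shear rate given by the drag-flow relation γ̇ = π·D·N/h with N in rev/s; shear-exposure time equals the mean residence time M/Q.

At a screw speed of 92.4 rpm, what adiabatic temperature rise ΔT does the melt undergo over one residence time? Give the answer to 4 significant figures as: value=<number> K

Throughput in SI: Q_s = 258.0 kg/h ÷ 3600 s/h = 0.0716667 kg/s
Mean residence time: t_res = M/Q_s = 10.93 kg / 0.0716667 kg/s = 152.512 s
D = 110.3 mm = 0.1103 m;  h = 9.17 mm = 0.00917 m;  N = 92.4 rpm / 60 = 1.54 rev/s
Shear rate: γ̇ = πDN/h = π·0.1103·1.54/0.00917 = 58.1938 s⁻¹
ΔT = η·γ̇²·t_res / (ρ·cp) = 409 · (58.1938)² · 152.512 / (1136 · 1975) = 94.153 K

value=94.15 K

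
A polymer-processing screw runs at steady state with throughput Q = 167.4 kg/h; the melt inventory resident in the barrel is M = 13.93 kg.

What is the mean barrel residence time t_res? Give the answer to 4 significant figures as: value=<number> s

value=299.6 s

Convert throughput: Q = 167.4 kg/h = 167.4/3600 = 0.0465 kg/s
t_res = M / Q_s = 13.93 ÷ 0.0465 = 299.57 s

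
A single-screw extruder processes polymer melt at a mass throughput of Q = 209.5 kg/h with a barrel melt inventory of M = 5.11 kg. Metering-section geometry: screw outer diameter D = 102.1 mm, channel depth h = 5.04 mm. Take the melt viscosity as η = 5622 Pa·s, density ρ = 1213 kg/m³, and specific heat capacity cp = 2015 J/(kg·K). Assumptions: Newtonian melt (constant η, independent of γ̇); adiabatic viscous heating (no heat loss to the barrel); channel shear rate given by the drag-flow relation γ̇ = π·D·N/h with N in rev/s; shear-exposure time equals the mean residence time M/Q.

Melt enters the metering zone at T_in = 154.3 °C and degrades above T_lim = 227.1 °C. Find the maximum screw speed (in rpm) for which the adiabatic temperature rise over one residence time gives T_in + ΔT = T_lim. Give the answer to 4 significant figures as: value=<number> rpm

Convert throughput: Q = 209.5 kg/h = 209.5/3600 = 0.0581944 kg/s
Mean residence time: t_res = M/Q_s = 5.11 kg / 0.0581944 kg/s = 87.8091 s
Convert to metres: D = 0.1021 m, h = 0.00504 m
ΔT_a = T_lim − T_in = 227.1 °C − 154.3 °C = 72.8 K
γ̇_max² = ΔT_a·ρ·cp / (η·t_res) = [72.8 × 1213 × 2015] / [5622 × 87.8091] = 360.443 s⁻²
γ̇_max = √360.443 = 18.9853 s⁻¹
Solve γ̇ = πDN/h for N: N_max = γ̇_max·h/(π·D) = 18.9853 × 0.00504 / (π × 0.1021) = 0.298314 rev/s = 17.8988 rpm

value=17.90 rpm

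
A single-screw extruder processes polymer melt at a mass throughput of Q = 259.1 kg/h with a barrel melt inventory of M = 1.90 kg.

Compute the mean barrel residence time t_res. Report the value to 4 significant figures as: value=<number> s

value=26.40 s

Throughput in SI: Q_s = 259.1 kg/h ÷ 3600 s/h = 0.0719722 kg/s
Mean residence time: t_res = M/Q_s = 1.90 kg / 0.0719722 kg/s = 26.3991 s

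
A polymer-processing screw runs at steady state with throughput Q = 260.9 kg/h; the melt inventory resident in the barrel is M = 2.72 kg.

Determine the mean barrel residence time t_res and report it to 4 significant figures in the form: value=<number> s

value=37.53 s

Convert throughput: Q = 260.9 kg/h = 260.9/3600 = 0.0724722 kg/s
t_res = M / Q_s = 2.72 ÷ 0.0724722 = 37.5316 s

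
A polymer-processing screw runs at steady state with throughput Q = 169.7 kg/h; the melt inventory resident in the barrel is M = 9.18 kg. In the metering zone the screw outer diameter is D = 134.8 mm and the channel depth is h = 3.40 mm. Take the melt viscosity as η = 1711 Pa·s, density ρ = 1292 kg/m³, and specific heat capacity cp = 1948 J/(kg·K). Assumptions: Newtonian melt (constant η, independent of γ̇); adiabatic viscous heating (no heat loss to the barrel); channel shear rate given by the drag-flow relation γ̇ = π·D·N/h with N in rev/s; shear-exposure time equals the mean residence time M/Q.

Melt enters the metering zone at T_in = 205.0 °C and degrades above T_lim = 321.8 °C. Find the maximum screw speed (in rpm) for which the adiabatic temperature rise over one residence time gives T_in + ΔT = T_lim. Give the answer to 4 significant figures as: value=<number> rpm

Convert throughput: Q = 169.7 kg/h = 169.7/3600 = 0.0471389 kg/s
Mean residence time: t_res = M/Q_s = 9.18 kg / 0.0471389 kg/s = 194.744 s
Geometry in SI: D = 134.8 mm → 0.1348 m, h = 3.40 mm → 0.0034 m
ΔT_a = T_lim − T_in = 321.8 − 205.0 = 116.8 K
γ̇_max² = ΔT_a·ρ·cp/(η·t_res) = 116.8·1292·1948/(1711·194.744) = 882.228 s⁻²
γ̇_max = √882.228 = 29.7023 s⁻¹
N_max = γ̇_max·h / (π·D) = 29.7023 · 0.0034 / (π · 0.1348) = 0.238468 rev/s = 14.3081 rpm

value=14.31 rpm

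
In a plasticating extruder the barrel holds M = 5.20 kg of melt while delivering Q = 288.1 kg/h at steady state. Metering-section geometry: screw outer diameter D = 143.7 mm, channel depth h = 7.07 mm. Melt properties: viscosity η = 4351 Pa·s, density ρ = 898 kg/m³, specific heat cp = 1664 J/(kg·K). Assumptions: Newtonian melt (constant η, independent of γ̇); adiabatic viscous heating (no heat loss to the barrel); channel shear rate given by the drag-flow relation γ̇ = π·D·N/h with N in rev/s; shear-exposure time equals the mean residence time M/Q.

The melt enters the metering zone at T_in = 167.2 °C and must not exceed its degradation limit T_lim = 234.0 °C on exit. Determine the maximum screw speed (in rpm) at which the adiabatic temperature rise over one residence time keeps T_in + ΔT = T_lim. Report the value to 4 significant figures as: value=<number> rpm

value=17.66 rpm

Throughput in SI: Q_s = 288.1 kg/h ÷ 3600 s/h = 0.0800278 kg/s
Mean residence time: t_res = M/Q_s = 5.20 kg / 0.0800278 kg/s = 64.9774 s
Geometry in SI: D = 143.7 mm → 0.1437 m, h = 7.07 mm → 0.00707 m
Allowable rise: ΔT_a = T_lim − T_in = 234.0 − 167.2 = 66.8 K
Invert ΔT = ηγ̇²t_res/(ρcp) for γ̇: γ̇_max² = ΔT_a ρ cp / (η t_res) = 66.8·898·1664 / (4351·64.9774) = 353.065 s⁻²
γ̇_max = √353.065 = 18.79 s⁻¹
N_max = γ̇_max h / (πD) = 18.79·0.00707/(π·0.1437) = 0.294266 rev/s → ×60 = 17.656 rpm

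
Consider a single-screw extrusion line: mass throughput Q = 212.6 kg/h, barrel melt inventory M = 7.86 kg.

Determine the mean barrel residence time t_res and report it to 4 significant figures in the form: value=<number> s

Throughput in SI: Q_s = 212.6 kg/h ÷ 3600 s/h = 0.0590556 kg/s
Mean residence time: t_res = M/Q_s = 7.86 kg / 0.0590556 kg/s = 133.095 s

value=133.1 s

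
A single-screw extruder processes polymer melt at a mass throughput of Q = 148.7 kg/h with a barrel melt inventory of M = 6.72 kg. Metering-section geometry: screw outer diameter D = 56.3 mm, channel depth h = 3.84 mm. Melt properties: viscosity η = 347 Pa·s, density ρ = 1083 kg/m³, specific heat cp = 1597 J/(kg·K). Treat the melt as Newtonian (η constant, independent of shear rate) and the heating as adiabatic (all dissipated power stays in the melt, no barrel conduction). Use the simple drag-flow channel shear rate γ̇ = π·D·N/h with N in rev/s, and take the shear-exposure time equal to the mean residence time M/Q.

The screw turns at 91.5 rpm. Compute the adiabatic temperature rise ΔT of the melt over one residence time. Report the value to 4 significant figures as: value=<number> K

value=161.0 K

Q_s = Q / 3600 = 148.7 / 3600 = 0.0413056 kg/s
t_res = M / Q_s = 6.72 ÷ 0.0413056 = 162.69 s
D = 56.3 mm = 0.0563 m;  h = 3.84 mm = 0.00384 m;  N = 91.5 rpm / 60 = 1.525 rev/s
γ̇ = π D N / h = (π)(0.0563)(1.525) / 0.00384 = 70.242 s⁻¹
Adiabatic rise: ΔT = η γ̇² t_res / (ρ cp) = 347·(70.242)²·162.69 / (1083·1597) = 161.046 K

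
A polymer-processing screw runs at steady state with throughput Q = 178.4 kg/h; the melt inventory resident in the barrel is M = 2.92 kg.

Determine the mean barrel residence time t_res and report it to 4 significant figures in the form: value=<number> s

Q_s = Q / 3600 = 178.4 / 3600 = 0.0495556 kg/s
t_res = M / Q_s = 2.92 ÷ 0.0495556 = 58.9238 s

value=58.92 s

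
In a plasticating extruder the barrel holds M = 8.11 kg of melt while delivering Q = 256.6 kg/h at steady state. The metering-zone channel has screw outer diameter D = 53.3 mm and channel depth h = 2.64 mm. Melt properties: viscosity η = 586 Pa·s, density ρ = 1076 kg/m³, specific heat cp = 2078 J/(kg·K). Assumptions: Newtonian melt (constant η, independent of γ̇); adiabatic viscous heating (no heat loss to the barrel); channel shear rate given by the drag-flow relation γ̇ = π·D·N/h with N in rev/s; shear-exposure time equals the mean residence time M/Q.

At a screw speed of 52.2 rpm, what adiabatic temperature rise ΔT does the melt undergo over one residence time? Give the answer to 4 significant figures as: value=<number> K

Q_s = Q / 3600 = 256.6 / 3600 = 0.0712778 kg/s
t_res = M / Q_s = 8.11 ÷ 0.0712778 = 113.78 s
Geometry in metres: D = 53.3 mm → 0.0533 m, h = 2.64 mm → 0.00264 m; screw speed N = 52.2 rpm = 0.87 rev/s
γ̇ = π D N / h = (π)(0.0533)(0.87) / 0.00264 = 55.1814 s⁻¹
ΔT = η·γ̇²·t_res / (ρ·cp) = 586 · (55.1814)² · 113.78 / (1076 · 2078) = 90.8011 K

value=90.80 K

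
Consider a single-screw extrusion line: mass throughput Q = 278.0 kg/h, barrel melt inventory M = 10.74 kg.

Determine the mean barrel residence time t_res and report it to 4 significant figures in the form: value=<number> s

value=139.1 s

Q_s = Q / 3600 = 278.0 / 3600 = 0.0772222 kg/s
t_res = M / Q_s = 10.74 ÷ 0.0772222 = 139.079 s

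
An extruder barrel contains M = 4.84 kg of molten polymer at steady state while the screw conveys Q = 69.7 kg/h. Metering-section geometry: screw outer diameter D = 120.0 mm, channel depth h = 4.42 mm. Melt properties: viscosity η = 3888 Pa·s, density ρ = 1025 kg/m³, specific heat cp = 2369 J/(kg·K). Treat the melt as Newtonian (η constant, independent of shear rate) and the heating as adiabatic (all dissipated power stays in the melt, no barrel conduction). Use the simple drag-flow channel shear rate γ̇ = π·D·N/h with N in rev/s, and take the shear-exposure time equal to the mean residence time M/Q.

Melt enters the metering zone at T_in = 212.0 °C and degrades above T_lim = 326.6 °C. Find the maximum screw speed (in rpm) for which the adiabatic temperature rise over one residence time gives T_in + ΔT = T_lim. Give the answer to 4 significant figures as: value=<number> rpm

value=11.90 rpm

Throughput in SI: Q_s = 69.7 kg/h ÷ 3600 s/h = 0.0193611 kg/s
t_res = M / Q_s = 4.84 ÷ 0.0193611 = 249.986 s
Geometry in SI: D = 120.0 mm → 0.12 m, h = 4.42 mm → 0.00442 m
Allowable rise: ΔT_a = T_lim − T_in = 326.6 − 212.0 = 114.6 K
γ̇_max² = ΔT_a·ρ·cp/(η·t_res) = 114.6·1025·2369/(3888·249.986) = 286.307 s⁻²
Take the square root: γ̇_max = √(286.307) = 16.9206 s⁻¹
Solve γ̇ = πDN/h for N: N_max = γ̇_max·h/(π·D) = 16.9206 × 0.00442 / (π × 0.12) = 0.198384 rev/s = 11.9031 rpm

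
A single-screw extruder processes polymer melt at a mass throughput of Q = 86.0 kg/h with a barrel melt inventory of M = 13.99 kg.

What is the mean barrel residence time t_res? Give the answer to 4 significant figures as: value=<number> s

value=585.6 s

Throughput in SI: Q_s = 86.0 kg/h ÷ 3600 s/h = 0.0238889 kg/s
t_res = M / Q_s = 13.99 ÷ 0.0238889 = 585.628 s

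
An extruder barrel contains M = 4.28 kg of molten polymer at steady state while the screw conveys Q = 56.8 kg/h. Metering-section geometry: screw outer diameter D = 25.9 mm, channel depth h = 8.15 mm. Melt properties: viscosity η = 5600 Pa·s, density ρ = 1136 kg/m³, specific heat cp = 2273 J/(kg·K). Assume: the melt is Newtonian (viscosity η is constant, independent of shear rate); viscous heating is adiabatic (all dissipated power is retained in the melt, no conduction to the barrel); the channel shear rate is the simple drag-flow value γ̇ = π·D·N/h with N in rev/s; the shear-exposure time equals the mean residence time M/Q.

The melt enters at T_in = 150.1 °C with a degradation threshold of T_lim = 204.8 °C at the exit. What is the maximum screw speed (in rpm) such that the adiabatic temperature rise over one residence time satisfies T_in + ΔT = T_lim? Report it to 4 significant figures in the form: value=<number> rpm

value=57.95 rpm

Convert throughput: Q = 56.8 kg/h = 56.8/3600 = 0.0157778 kg/s
t_res = M / Q_s = 4.28 ÷ 0.0157778 = 271.268 s
Geometry in SI: D = 25.9 mm → 0.0259 m, h = 8.15 mm → 0.00815 m
Allowable rise: ΔT_a = T_lim − T_in = 204.8 − 150.1 = 54.7 K
Invert ΔT = ηγ̇²t_res/(ρcp) for γ̇: γ̇_max² = ΔT_a ρ cp / (η t_res) = 54.7·1136·2273 / (5600·271.268) = 92.9778 s⁻²
Take the square root: γ̇_max = √(92.9778) = 9.6425 s⁻¹
N_max = γ̇_max·h / (π·D) = 9.6425 · 0.00815 / (π · 0.0259) = 0.965823 rev/s = 57.9494 rpm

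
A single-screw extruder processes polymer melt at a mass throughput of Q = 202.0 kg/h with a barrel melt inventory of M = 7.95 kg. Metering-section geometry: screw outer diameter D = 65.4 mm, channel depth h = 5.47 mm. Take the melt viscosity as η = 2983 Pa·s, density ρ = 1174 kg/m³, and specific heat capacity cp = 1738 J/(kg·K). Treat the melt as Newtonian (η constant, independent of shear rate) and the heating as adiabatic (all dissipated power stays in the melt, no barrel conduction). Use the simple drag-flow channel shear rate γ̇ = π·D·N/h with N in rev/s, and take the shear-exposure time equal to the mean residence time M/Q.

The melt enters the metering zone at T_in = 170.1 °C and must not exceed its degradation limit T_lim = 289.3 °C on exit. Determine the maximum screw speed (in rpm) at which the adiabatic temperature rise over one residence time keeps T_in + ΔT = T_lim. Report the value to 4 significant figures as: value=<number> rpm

Q_s = Q / 3600 = 202.0 / 3600 = 0.0561111 kg/s
t_res = M / Q_s = 7.95 ÷ 0.0561111 = 141.683 s
Geometry in SI: D = 65.4 mm → 0.0654 m, h = 5.47 mm → 0.00547 m
ΔT_a = T_lim − T_in = 289.3 − 170.1 = 119.2 K
Invert ΔT = ηγ̇²t_res/(ρcp) for γ̇: γ̇_max² = ΔT_a ρ cp / (η t_res) = 119.2·1174·1738 / (2983·141.683) = 575.47 s⁻²
Take the square root: γ̇_max = √(575.47) = 23.989 s⁻¹
N_max = γ̇_max h / (πD) = 23.989·0.00547/(π·0.0654) = 0.638662 rev/s → ×60 = 38.3197 rpm

value=38.32 rpm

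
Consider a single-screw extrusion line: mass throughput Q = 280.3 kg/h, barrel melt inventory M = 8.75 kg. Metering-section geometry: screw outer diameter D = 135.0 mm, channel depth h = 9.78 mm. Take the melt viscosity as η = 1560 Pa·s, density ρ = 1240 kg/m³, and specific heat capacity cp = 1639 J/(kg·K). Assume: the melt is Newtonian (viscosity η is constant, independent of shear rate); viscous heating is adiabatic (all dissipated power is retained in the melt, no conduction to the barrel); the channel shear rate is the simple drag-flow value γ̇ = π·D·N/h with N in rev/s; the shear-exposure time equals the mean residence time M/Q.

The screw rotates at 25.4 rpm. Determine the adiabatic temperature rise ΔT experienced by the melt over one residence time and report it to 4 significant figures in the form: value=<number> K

value=29.07 K

Q_s = Q / 3600 = 280.3 / 3600 = 0.0778611 kg/s
Mean residence time: t_res = M/Q_s = 8.75 kg / 0.0778611 kg/s = 112.38 s
Geometry in metres: D = 135.0 mm → 0.135 m, h = 9.78 mm → 0.00978 m; screw speed N = 25.4 rpm = 0.423333 rev/s
γ̇ = π D N / h = (π)(0.135)(0.423333) / 0.00978 = 18.3581 s⁻¹
ΔT = η·γ̇²·t_res / (ρ·cp) = 1560 · (18.3581)² · 112.38 / (1240 · 1639) = 29.0714 K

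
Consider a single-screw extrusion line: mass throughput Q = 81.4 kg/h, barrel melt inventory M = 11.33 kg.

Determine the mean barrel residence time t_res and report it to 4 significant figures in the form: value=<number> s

Convert throughput: Q = 81.4 kg/h = 81.4/3600 = 0.0226111 kg/s
t_res = M / Q_s = 11.33 / 0.0226111 = 501.081 s

value=501.1 s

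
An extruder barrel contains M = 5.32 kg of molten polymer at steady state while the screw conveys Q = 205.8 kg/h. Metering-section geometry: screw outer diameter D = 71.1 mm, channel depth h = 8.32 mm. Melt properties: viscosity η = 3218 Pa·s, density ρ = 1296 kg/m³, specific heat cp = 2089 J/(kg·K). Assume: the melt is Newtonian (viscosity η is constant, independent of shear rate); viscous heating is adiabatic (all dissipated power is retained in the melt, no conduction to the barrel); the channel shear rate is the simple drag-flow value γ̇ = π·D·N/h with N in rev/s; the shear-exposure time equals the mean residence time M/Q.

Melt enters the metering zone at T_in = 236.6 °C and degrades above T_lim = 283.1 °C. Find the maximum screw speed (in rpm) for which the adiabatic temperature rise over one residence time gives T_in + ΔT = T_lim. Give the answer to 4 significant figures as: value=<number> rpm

Q_s = Q / 3600 = 205.8 / 3600 = 0.0571667 kg/s
Mean residence time: t_res = M/Q_s = 5.32 kg / 0.0571667 kg/s = 93.0612 s
D = 71.1 mm = 0.0711 m;  h = 8.32 mm = 0.00832 m
Allowable rise: ΔT_a = T_lim − T_in = 283.1 − 236.6 = 46.5 K
γ̇_max² = ΔT_a·ρ·cp/(η·t_res) = 46.5·1296·2089/(3218·93.0612) = 420.38 s⁻²
Take the square root: γ̇_max = √(420.38) = 20.5032 s⁻¹
N_max = γ̇_max h / (πD) = 20.5032·0.00832/(π·0.0711) = 0.763703 rev/s → ×60 = 45.8222 rpm

value=45.82 rpm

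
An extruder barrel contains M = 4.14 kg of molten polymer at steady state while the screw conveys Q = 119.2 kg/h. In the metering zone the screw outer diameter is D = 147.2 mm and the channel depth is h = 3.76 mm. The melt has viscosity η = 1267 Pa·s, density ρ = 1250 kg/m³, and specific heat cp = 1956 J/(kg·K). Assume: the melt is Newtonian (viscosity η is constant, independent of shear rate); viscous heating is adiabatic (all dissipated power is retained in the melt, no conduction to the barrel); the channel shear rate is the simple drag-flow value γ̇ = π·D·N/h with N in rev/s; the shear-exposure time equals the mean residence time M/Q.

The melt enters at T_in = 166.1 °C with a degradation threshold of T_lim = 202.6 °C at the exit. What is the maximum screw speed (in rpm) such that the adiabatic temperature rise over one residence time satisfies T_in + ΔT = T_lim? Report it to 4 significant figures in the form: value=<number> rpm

Q_s = Q / 3600 = 119.2 / 3600 = 0.0331111 kg/s
t_res = M / Q_s = 4.14 ÷ 0.0331111 = 125.034 s
Convert to metres: D = 0.1472 m, h = 0.00376 m
ΔT_a = T_lim − T_in = 202.6 − 166.1 = 36.5 K
Invert ΔT = ηγ̇²t_res/(ρcp) for γ̇: γ̇_max² = ΔT_a ρ cp / (η t_res) = 36.5·1250·1956 / (1267·125.034) = 563.337 s⁻²
Take the square root: γ̇_max = √(563.337) = 23.7347 s⁻¹
Solve γ̇ = πDN/h for N: N_max = γ̇_max·h/(π·D) = 23.7347 × 0.00376 / (π × 0.1472) = 0.192981 rev/s = 11.5789 rpm

value=11.58 rpm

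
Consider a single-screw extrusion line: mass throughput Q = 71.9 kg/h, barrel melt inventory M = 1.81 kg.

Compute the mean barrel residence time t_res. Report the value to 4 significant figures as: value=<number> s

Convert throughput: Q = 71.9 kg/h = 71.9/3600 = 0.0199722 kg/s
t_res = M / Q_s = 1.81 ÷ 0.0199722 = 90.6259 s

value=90.63 s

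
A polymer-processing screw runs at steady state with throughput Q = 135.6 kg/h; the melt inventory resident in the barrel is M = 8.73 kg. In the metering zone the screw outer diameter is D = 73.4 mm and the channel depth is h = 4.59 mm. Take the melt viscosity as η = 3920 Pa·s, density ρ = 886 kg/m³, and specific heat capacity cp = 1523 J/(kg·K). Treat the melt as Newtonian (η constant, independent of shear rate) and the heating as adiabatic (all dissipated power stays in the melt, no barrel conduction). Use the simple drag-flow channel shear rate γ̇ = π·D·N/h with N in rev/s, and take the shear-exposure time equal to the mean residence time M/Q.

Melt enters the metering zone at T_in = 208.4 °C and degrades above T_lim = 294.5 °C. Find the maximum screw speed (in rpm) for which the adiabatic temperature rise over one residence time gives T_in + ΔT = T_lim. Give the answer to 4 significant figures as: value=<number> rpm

Convert throughput: Q = 135.6 kg/h = 135.6/3600 = 0.0376667 kg/s
t_res = M / Q_s = 8.73 / 0.0376667 = 231.77 s
Geometry in SI: D = 73.4 mm → 0.0734 m, h = 4.59 mm → 0.00459 m
Allowable rise: ΔT_a = T_lim − T_in = 294.5 − 208.4 = 86.1 K
γ̇_max² = ΔT_a·ρ·cp/(η·t_res) = 86.1·886·1523/(3920·231.77) = 127.877 s⁻²
Take the square root: γ̇_max = √(127.877) = 11.3083 s⁻¹
Solve γ̇ = πDN/h for N: N_max = γ̇_max·h/(π·D) = 11.3083 × 0.00459 / (π × 0.0734) = 0.225094 rev/s = 13.5056 rpm

value=13.51 rpm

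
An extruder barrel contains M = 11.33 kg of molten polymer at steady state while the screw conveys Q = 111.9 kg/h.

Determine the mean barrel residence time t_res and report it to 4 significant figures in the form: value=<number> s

Throughput in SI: Q_s = 111.9 kg/h ÷ 3600 s/h = 0.0310833 kg/s
t_res = M / Q_s = 11.33 / 0.0310833 = 364.504 s

value=364.5 s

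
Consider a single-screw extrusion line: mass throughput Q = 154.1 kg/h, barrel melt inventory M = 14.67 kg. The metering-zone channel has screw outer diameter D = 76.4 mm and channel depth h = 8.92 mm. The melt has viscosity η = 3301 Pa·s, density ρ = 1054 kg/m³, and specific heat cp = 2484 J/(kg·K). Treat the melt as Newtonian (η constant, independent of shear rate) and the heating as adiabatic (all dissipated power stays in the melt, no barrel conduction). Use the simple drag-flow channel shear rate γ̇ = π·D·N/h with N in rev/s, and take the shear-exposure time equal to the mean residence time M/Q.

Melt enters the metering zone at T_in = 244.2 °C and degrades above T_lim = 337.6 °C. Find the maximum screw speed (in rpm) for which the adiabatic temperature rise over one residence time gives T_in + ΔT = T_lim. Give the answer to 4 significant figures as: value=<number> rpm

Q_s = Q / 3600 = 154.1 / 3600 = 0.0428056 kg/s
t_res = M / Q_s = 14.67 / 0.0428056 = 342.713 s
Convert to metres: D = 0.0764 m, h = 0.00892 m
ΔT_a = T_lim − T_in = 337.6 °C − 244.2 °C = 93.4 K
γ̇_max² = ΔT_a·ρ·cp/(η·t_res) = 93.4·1054·2484/(3301·342.713) = 216.154 s⁻²
γ̇_max = sqrt(216.154) = 14.7022 s⁻¹
N_max = γ̇_max·h / (π·D) = 14.7022 · 0.00892 / (π · 0.0764) = 0.546391 rev/s = 32.7835 rpm

value=32.78 rpm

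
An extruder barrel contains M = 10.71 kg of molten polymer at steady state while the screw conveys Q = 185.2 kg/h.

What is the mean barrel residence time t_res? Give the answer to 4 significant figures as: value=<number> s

Throughput in SI: Q_s = 185.2 kg/h ÷ 3600 s/h = 0.0514444 kg/s
t_res = M / Q_s = 10.71 ÷ 0.0514444 = 208.186 s

value=208.2 s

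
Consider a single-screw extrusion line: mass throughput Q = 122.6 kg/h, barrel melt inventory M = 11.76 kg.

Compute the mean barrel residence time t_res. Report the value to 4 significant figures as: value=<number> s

value=345.3 s

Convert throughput: Q = 122.6 kg/h = 122.6/3600 = 0.0340556 kg/s
Mean residence time: t_res = M/Q_s = 11.76 kg / 0.0340556 kg/s = 345.318 s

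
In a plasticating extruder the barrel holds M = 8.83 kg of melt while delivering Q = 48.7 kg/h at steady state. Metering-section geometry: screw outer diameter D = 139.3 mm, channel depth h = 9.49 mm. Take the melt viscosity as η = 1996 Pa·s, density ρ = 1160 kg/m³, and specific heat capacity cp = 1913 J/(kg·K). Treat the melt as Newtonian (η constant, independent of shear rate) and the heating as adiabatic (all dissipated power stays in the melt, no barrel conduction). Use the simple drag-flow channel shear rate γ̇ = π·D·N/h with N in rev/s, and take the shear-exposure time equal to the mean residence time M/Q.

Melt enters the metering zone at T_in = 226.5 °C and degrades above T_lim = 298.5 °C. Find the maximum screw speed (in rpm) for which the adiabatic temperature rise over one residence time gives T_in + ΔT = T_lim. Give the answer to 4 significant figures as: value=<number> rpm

Throughput in SI: Q_s = 48.7 kg/h ÷ 3600 s/h = 0.0135278 kg/s
Mean residence time: t_res = M/Q_s = 8.83 kg / 0.0135278 kg/s = 652.731 s
Convert to metres: D = 0.1393 m, h = 0.00949 m
Allowable rise: ΔT_a = T_lim − T_in = 298.5 − 226.5 = 72 K
γ̇_max² = ΔT_a·ρ·cp/(η·t_res) = 72·1160·1913/(1996·652.731) = 122.634 s⁻²
Take the square root: γ̇_max = √(122.634) = 11.074 s⁻¹
N_max = γ̇_max h / (πD) = 11.074·0.00949/(π·0.1393) = 0.240143 rev/s → ×60 = 14.4086 rpm

value=14.41 rpm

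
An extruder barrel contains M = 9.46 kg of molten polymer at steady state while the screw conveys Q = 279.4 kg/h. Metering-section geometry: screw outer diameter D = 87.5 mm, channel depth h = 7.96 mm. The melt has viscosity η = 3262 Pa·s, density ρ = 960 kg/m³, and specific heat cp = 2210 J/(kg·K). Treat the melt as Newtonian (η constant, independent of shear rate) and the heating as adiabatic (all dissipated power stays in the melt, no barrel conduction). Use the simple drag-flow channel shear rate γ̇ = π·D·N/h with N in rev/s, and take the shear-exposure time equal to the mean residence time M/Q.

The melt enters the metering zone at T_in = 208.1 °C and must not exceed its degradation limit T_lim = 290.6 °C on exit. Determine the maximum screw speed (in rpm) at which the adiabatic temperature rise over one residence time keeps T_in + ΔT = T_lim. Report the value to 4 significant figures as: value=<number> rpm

Q_s = Q / 3600 = 279.4 / 3600 = 0.0776111 kg/s
t_res = M / Q_s = 9.46 / 0.0776111 = 121.89 s
D = 87.5 mm = 0.0875 m;  h = 7.96 mm = 0.00796 m
Allowable rise: ΔT_a = T_lim − T_in = 290.6 − 208.1 = 82.5 K
Invert ΔT = ηγ̇²t_res/(ρcp) for γ̇: γ̇_max² = ΔT_a ρ cp / (η t_res) = 82.5·960·2210 / (3262·121.89) = 440.216 s⁻²
γ̇_max = √440.216 = 20.9813 s⁻¹
N_max = γ̇_max·h / (π·D) = 20.9813 · 0.00796 / (π · 0.0875) = 0.607559 rev/s = 36.4535 rpm

value=36.45 rpm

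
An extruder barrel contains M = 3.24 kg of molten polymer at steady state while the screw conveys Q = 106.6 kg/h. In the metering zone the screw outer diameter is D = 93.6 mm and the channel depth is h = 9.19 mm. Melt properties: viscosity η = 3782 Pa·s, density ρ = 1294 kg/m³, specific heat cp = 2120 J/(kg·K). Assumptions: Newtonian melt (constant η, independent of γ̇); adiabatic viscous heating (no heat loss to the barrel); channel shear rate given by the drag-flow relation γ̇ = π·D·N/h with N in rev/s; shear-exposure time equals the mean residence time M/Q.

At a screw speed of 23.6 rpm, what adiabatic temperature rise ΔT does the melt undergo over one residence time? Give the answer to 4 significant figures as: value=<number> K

value=23.89 K

Throughput in SI: Q_s = 106.6 kg/h ÷ 3600 s/h = 0.0296111 kg/s
Mean residence time: t_res = M/Q_s = 3.24 kg / 0.0296111 kg/s = 109.418 s
D = 93.6 mm = 0.0936 m;  h = 9.19 mm = 0.00919 m;  N = 23.6 rpm / 60 = 0.393333 rev/s
γ̇ = π·D·N / h = π · 0.0936 · 0.393333 / 0.00919 = 12.5855 s⁻¹
ΔT = η·γ̇²·t_res/(ρ·cp) = [3782 × 12.5855² × 109.418] / [1294 × 2120] = 23.8937 K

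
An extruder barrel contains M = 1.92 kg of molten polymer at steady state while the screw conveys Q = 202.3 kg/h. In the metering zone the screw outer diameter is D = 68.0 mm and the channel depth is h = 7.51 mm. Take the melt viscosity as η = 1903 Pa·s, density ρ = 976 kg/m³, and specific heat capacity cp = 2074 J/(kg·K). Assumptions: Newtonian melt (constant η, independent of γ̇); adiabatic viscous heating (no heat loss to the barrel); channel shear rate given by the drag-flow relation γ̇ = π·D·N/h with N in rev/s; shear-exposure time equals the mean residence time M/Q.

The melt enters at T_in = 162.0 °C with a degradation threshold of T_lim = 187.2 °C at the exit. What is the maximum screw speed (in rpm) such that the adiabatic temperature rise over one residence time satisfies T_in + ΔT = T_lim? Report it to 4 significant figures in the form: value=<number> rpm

Convert throughput: Q = 202.3 kg/h = 202.3/3600 = 0.0561944 kg/s
t_res = M / Q_s = 1.92 / 0.0561944 = 34.1671 s
Geometry in SI: D = 68.0 mm → 0.068 m, h = 7.51 mm → 0.00751 m
ΔT_a = T_lim − T_in = 187.2 − 162.0 = 25.2 K
Invert ΔT = ηγ̇²t_res/(ρcp) for γ̇: γ̇_max² = ΔT_a ρ cp / (η t_res) = 25.2·976·2074 / (1903·34.1671) = 784.535 s⁻²
Take the square root: γ̇_max = √(784.535) = 28.0096 s⁻¹
Solve γ̇ = πDN/h for N: N_max = γ̇_max·h/(π·D) = 28.0096 × 0.00751 / (π × 0.068) = 0.984662 rev/s = 59.0797 rpm

value=59.08 rpm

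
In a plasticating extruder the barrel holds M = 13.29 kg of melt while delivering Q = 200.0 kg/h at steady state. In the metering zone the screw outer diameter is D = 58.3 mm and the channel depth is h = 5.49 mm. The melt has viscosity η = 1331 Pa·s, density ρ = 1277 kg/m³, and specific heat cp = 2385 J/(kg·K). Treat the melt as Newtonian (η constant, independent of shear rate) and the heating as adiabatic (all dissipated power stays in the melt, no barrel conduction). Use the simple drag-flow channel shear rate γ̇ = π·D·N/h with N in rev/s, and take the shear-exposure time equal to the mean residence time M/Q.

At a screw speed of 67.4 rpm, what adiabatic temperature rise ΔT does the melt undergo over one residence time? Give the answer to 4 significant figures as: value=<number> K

Q_s = Q / 3600 = 200.0 / 3600 = 0.0555556 kg/s
t_res = M / Q_s = 13.29 / 0.0555556 = 239.22 s
Geometry in metres: D = 58.3 mm → 0.0583 m, h = 5.49 mm → 0.00549 m; screw speed N = 67.4 rpm = 1.12333 rev/s
γ̇ = π·D·N / h = π · 0.0583 · 1.12333 / 0.00549 = 37.4761 s⁻¹
ΔT = η·γ̇²·t_res/(ρ·cp) = [1331 × 37.4761² × 239.22] / [1277 × 2385] = 146.827 K

value=146.8 K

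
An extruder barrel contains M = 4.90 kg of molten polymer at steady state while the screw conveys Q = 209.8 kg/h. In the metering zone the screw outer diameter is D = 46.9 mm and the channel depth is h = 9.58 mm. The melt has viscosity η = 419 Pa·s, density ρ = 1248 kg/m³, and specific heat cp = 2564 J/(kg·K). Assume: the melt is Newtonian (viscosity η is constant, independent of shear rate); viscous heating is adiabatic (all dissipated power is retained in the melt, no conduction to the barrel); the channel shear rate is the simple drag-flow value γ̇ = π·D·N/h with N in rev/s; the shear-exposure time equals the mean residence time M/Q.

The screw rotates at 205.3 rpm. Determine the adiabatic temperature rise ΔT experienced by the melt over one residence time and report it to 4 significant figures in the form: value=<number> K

Q_s = Q / 3600 = 209.8 / 3600 = 0.0582778 kg/s
t_res = M / Q_s = 4.90 / 0.0582778 = 84.0801 s
D = 46.9 mm = 0.0469 m;  h = 9.58 mm = 0.00958 m;  N = 205.3 rpm / 60 = 3.42167 rev/s
γ̇ = π·D·N / h = π · 0.0469 · 3.42167 / 0.00958 = 52.6253 s⁻¹
ΔT = η·γ̇²·t_res / (ρ·cp) = 419 · (52.6253)² · 84.0801 / (1248 · 2564) = 30.4905 K

value=30.49 K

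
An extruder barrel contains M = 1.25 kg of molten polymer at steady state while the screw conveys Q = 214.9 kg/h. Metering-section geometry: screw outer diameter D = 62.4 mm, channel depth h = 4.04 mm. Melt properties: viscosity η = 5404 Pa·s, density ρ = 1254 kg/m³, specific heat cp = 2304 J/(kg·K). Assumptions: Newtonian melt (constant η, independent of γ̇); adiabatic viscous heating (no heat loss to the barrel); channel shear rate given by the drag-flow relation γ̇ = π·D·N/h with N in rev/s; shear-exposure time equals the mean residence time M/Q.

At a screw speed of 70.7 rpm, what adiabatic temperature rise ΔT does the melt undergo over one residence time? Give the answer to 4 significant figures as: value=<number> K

value=128.0 K

Convert throughput: Q = 214.9 kg/h = 214.9/3600 = 0.0596944 kg/s
t_res = M / Q_s = 1.25 / 0.0596944 = 20.94 s
Convert to SI: D = 0.0624 m, h = 0.00404 m, N = 70.7/60 = 1.17833 rev/s
γ̇ = π·D·N / h = π · 0.0624 · 1.17833 / 0.00404 = 57.177 s⁻¹
Adiabatic rise: ΔT = η γ̇² t_res / (ρ cp) = 5404·(57.177)²·20.94 / (1254·2304) = 128.042 K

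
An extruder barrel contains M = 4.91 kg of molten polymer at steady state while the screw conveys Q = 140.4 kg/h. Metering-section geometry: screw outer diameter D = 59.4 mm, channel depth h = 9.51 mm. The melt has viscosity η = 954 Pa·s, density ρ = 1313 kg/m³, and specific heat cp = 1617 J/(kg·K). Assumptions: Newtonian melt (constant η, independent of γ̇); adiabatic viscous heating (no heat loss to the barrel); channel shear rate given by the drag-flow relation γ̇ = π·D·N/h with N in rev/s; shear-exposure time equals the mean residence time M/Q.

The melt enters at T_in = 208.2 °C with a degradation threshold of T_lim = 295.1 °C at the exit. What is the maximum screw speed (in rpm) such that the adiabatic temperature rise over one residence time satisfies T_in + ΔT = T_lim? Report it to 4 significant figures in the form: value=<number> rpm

Q_s = Q / 3600 = 140.4 / 3600 = 0.039 kg/s
t_res = M / Q_s = 4.91 ÷ 0.039 = 125.897 s
D = 59.4 mm = 0.0594 m;  h = 9.51 mm = 0.00951 m
ΔT_a = T_lim − T_in = 295.1 − 208.2 = 86.9 K
γ̇_max² = ΔT_a·ρ·cp/(η·t_res) = 86.9·1313·1617/(954·125.897) = 1536.13 s⁻²
γ̇_max = sqrt(1536.13) = 39.1936 s⁻¹
N_max = γ̇_max h / (πD) = 39.1936·0.00951/(π·0.0594) = 1.99737 rev/s → ×60 = 119.842 rpm

value=119.8 rpm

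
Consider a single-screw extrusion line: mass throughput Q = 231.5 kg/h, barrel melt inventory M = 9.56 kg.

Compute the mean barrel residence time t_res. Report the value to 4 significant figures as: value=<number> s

Q_s = Q / 3600 = 231.5 / 3600 = 0.0643056 kg/s
t_res = M / Q_s = 9.56 / 0.0643056 = 148.665 s

value=148.7 s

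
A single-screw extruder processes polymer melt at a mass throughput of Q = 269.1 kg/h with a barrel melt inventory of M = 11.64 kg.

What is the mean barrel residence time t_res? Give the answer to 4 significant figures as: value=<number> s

value=155.7 s

Throughput in SI: Q_s = 269.1 kg/h ÷ 3600 s/h = 0.07475 kg/s
t_res = M / Q_s = 11.64 / 0.07475 = 155.719 s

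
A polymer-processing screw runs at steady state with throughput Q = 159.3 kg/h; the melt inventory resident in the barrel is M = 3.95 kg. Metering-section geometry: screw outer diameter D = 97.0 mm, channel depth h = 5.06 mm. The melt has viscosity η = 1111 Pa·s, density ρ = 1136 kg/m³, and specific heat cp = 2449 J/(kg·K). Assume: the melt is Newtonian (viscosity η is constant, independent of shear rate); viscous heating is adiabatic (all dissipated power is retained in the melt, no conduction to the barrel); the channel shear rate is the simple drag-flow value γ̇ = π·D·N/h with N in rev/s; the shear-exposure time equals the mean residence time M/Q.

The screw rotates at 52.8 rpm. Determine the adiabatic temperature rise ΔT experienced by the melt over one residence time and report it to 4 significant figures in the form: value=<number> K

Convert throughput: Q = 159.3 kg/h = 159.3/3600 = 0.04425 kg/s
t_res = M / Q_s = 3.95 / 0.04425 = 89.2655 s
D = 97.0 mm = 0.097 m;  h = 5.06 mm = 0.00506 m;  N = 52.8 rpm / 60 = 0.88 rev/s
γ̇ = π·D·N / h = π · 0.097 · 0.88 / 0.00506 = 52.9973 s⁻¹
ΔT = η·γ̇²·t_res / (ρ·cp) = 1111 · (52.9973)² · 89.2655 / (1136 · 2449) = 100.124 K

value=100.1 K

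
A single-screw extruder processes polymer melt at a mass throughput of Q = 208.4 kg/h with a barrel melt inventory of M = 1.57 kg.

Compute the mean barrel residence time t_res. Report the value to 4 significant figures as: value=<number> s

Q_s = Q / 3600 = 208.4 / 3600 = 0.0578889 kg/s
t_res = M / Q_s = 1.57 ÷ 0.0578889 = 27.1209 s

value=27.12 s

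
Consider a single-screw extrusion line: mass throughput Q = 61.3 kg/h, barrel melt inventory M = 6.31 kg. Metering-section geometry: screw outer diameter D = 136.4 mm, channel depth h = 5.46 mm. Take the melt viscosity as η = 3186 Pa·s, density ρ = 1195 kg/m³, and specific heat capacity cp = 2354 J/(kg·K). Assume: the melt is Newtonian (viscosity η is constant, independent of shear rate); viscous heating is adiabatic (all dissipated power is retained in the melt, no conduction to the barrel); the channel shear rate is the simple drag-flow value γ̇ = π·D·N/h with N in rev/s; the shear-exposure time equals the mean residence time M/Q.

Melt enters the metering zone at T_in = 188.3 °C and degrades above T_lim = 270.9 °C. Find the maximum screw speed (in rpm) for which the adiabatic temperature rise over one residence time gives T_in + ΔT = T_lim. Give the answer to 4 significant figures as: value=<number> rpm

Convert throughput: Q = 61.3 kg/h = 61.3/3600 = 0.0170278 kg/s
t_res = M / Q_s = 6.31 / 0.0170278 = 370.571 s
Convert to metres: D = 0.1364 m, h = 0.00546 m
ΔT_a = T_lim − T_in = 270.9 °C − 188.3 °C = 82.6 K
γ̇_max² = ΔT_a·ρ·cp / (η·t_res) = [82.6 × 1195 × 2354] / [3186 × 370.571] = 196.806 s⁻²
γ̇_max = sqrt(196.806) = 14.0287 s⁻¹
Solve γ̇ = πDN/h for N: N_max = γ̇_max·h/(π·D) = 14.0287 × 0.00546 / (π × 0.1364) = 0.17875 rev/s = 10.725 rpm

value=10.73 rpm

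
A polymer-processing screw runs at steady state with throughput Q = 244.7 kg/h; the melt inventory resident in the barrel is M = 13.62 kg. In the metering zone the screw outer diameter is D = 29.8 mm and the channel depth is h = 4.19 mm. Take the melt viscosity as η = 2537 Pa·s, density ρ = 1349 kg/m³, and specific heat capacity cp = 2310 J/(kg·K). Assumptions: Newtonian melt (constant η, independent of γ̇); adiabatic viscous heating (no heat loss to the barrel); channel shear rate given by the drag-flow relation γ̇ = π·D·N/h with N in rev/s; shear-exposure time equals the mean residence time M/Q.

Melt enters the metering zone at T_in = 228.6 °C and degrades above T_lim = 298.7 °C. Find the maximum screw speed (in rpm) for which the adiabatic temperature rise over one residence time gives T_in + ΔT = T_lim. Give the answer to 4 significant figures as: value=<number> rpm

value=55.67 rpm

Convert throughput: Q = 244.7 kg/h = 244.7/3600 = 0.0679722 kg/s
Mean residence time: t_res = M/Q_s = 13.62 kg / 0.0679722 kg/s = 200.376 s
D = 29.8 mm = 0.0298 m;  h = 4.19 mm = 0.00419 m
Allowable rise: ΔT_a = T_lim − T_in = 298.7 − 228.6 = 70.1 K
γ̇_max² = ΔT_a·ρ·cp/(η·t_res) = 70.1·1349·2310/(2537·200.376) = 429.71 s⁻²
γ̇_max = sqrt(429.71) = 20.7295 s⁻¹
Solve γ̇ = πDN/h for N: N_max = γ̇_max·h/(π·D) = 20.7295 × 0.00419 / (π × 0.0298) = 0.92776 rev/s = 55.6656 rpm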